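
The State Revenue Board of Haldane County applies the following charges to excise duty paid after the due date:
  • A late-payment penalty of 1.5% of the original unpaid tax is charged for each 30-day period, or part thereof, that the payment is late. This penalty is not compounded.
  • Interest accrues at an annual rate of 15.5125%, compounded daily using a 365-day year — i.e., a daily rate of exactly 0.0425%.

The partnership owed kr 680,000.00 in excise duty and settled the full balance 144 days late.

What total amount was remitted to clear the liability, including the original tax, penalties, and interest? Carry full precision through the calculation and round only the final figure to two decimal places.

Penalty periods: ⌈144/30⌉ = 5; penalty = 5 × 1.5% × kr 680,000.00 = kr 51,000.00
Interest: kr 680,000.00 × ((1 + 0.000425)^144 − 1) = kr 680,000.00 × 0.06309769… = kr 42,906.4316…
Total = kr 680,000.00 + kr 51,000.0000 + kr 42,906.4316… = kr 773,906.43

kr 773,906.43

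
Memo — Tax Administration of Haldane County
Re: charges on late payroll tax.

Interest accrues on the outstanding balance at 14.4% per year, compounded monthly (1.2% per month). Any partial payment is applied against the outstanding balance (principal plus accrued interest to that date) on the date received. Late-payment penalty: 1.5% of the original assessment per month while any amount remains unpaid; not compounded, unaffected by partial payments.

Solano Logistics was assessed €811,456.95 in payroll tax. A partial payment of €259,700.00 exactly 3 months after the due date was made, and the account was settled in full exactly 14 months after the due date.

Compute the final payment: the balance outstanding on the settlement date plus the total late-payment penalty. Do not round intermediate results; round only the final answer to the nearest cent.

Balance at month 3: €811,456.9500 × (1 + 0.012)^3 = €841,021.3518…
After €259,700.00 payment: €841,021.3518… − €259,700.00 = €581,321.3518…
Balance at month 14: €581,321.3518… × (1 + 0.012)^11 = €662,829.6272…
Penalty: 14 × 1.5% × €811,456.95 = €170,405.96…
Final settlement = outstanding balance + penalty = €662,829.6272… + €170,405.96… = €833,235.59

€833,235.59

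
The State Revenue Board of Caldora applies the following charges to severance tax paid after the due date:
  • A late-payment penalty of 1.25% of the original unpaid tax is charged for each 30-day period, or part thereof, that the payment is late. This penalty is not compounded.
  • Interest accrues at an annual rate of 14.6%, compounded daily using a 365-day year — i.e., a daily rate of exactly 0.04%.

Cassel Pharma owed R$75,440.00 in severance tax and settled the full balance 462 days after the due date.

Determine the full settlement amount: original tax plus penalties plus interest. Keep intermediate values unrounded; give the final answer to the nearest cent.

R$105,837.29

Penalty periods: ⌈462/30⌉ = 16; penalty = 16 × 1.25% × R$75,440.00 = R$15,088.00
Interest: R$75,440.00 × ((1 + 0.0004)^462 − 1) = R$75,440.00 × 0.20293337… = R$15,309.2935…
Total = R$75,440.00 + R$15,088.0000 + R$15,309.2935… = R$105,837.29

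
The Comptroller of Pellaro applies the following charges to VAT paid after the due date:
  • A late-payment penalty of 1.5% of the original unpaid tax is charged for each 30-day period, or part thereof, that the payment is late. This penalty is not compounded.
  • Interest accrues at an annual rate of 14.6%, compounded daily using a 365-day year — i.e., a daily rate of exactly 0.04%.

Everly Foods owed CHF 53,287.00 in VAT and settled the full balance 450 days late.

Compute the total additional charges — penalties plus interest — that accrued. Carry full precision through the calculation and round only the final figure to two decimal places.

Penalty periods: ⌈450/30⌉ = 15; penalty = 15 × 1.5% × CHF 53,287.00 = CHF 11,989.58…
Interest: CHF 53,287.00 × ((1 + 0.0004)^450 − 1) = CHF 53,287.00 × 0.19717428… = CHF 10,506.8256…
Penalties + interest = CHF 11,989.5750 + CHF 10,506.8256… = CHF 22,496.40

CHF 22,496.40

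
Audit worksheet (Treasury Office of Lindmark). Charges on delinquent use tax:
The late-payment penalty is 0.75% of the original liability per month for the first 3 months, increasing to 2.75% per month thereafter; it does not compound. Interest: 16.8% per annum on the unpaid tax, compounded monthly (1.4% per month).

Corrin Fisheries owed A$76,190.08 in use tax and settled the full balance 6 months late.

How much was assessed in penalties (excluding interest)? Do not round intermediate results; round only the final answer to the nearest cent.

Penalty, months 1–3: 3 × 0.75% × A$76,190.08 = A$1,714.28…
Penalty, months 4–6: 3 × 2.75% × A$76,190.08 = A$6,285.68…
Total penalty = A$1,714.28… + A$6,285.68… = A$7,999.96

A$7,999.96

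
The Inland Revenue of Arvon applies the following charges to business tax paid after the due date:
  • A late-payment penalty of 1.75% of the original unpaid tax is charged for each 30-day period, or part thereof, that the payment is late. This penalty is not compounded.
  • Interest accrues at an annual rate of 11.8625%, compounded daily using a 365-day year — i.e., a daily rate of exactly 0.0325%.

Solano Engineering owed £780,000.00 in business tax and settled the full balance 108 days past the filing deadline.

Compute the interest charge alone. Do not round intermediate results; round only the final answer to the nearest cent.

Interest: £780,000.00 × ((1 + 0.000325)^108 − 1) = £780,000.00 × 0.03571737… = £27,859.5484…

£27,859.55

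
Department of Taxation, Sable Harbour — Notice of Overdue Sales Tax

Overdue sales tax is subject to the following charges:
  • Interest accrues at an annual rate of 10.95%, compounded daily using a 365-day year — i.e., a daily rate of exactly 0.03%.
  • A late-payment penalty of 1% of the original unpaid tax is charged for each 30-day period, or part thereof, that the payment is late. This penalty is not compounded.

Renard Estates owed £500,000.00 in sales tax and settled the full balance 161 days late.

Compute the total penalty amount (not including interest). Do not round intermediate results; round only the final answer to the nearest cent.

£30,000.00

Penalty periods: ⌈161/30⌉ = 6; penalty = 6 × 1% × £500,000.00 = £30,000.00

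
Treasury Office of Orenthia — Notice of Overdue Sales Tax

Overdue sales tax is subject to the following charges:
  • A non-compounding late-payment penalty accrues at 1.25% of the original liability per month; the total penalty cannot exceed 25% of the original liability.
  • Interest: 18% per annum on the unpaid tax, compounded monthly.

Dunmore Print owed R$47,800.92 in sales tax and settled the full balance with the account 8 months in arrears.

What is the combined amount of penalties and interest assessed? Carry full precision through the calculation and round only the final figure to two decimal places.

Penalty: 8 × 1.25% × R$47,800.92 = R$4,780.09… (below the 25% cap of R$11,950.23)
Interest (18%/yr ÷ 12 = 1.5%/month): R$47,800.92 × ((1 + 0.015)^8 − 1) = R$6,046.4620…
Penalties + interest = R$4,780.0920 + R$6,046.4620… = R$10,826.55

R$10,826.55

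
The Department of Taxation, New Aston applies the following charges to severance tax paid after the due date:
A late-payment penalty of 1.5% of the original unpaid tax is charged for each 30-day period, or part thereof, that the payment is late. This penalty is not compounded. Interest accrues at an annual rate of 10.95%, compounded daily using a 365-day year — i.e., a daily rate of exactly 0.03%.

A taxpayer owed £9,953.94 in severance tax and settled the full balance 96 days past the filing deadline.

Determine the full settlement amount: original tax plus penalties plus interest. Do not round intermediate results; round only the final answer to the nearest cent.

Penalty periods: ⌈96/30⌉ = 4; penalty = 4 × 1.5% × £9,953.94 = £597.24…
Interest: £9,953.94 × ((1 + 0.0003)^96 − 1) = £9,953.94 × 0.02921428… = £290.7972…
Total = £9,953.94 + £597.2364 + £290.7972… = £10,841.97

£10,841.97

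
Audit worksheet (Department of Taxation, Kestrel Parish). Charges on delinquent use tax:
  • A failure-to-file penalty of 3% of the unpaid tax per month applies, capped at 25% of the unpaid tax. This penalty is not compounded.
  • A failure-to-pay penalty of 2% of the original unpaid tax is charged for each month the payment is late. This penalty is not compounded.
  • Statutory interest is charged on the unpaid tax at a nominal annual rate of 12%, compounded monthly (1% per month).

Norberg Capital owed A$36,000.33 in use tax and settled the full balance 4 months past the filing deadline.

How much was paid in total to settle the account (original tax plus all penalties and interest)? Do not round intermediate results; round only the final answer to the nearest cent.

A$44,662.15

Failure-to-file: 4 × 3% × A$36,000.33 = A$4,320.04… (under the 25% cap)
Failure-to-pay penalty = 2% × A$36,000.33 × 4 mo = A$2,880.03…
Interest: A$36,000.33 × ((1 + 0.01)^4 − 1) = A$36,000.33 × 0.0406040… = A$1,461.7578…
Total = A$36,000.33 + A$7,200.0660 + A$1,461.7578… = A$44,662.15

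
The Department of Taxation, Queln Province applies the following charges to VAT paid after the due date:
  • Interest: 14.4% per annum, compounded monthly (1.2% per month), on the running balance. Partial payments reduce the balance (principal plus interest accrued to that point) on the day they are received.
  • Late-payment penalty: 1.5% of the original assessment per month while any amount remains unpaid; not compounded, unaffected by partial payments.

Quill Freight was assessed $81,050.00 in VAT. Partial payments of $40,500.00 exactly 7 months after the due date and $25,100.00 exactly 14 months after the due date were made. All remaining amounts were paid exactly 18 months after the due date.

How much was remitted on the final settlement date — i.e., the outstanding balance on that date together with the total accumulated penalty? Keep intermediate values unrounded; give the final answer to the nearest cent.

$49,840.35

Balance at month 7: $81,050.0000 × (1 + 0.012)^7 = $88,108.2564…
After $40,500.00 payment: $88,108.2564… − $40,500.00 = $47,608.2564…
Balance at month 14: $47,608.2564… × (1 + 0.012)^7 = $51,754.2314…
After $25,100.00 payment: $51,754.2314… − $25,100.00 = $26,654.2314…
Balance at month 18: $26,654.2314… × (1 + 0.012)^4 = $27,956.8486…
Penalty: 18 × 1.5% × $81,050.00 = $21,883.50
Final settlement = outstanding balance + penalty = $27,956.8486… + $21,883.50 = $49,840.35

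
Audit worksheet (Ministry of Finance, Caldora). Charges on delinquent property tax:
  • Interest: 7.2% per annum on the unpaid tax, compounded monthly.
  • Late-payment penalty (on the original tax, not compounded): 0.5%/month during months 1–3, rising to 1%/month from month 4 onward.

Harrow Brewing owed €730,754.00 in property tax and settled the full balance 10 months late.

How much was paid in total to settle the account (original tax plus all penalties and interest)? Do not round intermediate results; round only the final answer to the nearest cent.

Penalty, months 1–3: 3 × 0.5% × €730,754.00 = €10,961.31
Penalty, months 4–10: 7 × 1% × €730,754.00 = €51,152.78
Interest (7.2%/yr ÷ 12 = 0.6%/month): €730,754.00 × ((1 + 0.006)^10 − 1) = €45,048.2029…
Total = €730,754.00 + €62,114.0900 + €45,048.2029… = €837,916.29

€837,916.29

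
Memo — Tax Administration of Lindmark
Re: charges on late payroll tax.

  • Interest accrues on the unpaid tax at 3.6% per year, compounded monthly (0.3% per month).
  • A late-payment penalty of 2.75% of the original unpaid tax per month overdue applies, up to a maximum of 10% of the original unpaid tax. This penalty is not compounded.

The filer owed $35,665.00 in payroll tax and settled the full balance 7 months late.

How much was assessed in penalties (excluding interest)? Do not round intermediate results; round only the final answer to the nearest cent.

$3,566.50

Penalty (uncapped): 7 × 2.75% × $35,665.00 = $6,865.51…; cap = 10% × $35,665.00 = $3,566.50 → penalty = $3,566.50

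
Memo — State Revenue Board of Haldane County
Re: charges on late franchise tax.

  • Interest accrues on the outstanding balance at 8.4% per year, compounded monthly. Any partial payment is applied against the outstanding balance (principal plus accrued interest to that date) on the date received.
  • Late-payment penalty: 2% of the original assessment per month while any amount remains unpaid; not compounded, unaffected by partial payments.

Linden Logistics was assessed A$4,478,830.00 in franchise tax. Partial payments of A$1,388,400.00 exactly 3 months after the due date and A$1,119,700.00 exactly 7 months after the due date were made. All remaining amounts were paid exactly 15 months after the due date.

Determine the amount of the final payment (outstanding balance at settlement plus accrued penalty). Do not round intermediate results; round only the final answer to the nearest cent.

A$3,622,930.38

Monthly rate = 8.4% ÷ 12 = 0.7%
Balance at month 3: A$4,478,830.0000 × (1 + 0.007)^3 = A$4,573,545.3542…
After A$1,388,400.00 payment: A$4,573,545.3542… − A$1,388,400.00 = A$3,185,145.3542…
Balance at month 7: A$3,185,145.3542… × (1 + 0.007)^4 = A$3,275,270.2346…
After A$1,119,700.00 payment: A$3,275,270.2346… − A$1,119,700.00 = A$2,155,570.2346…
Balance at month 15: A$2,155,570.2346… × (1 + 0.007)^8 = A$2,279,281.3786…
Penalty: 15 × 2% × A$4,478,830.00 = A$1,343,649.00
Final settlement = outstanding balance + penalty = A$2,279,281.3786… + A$1,343,649.00 = A$3,622,930.38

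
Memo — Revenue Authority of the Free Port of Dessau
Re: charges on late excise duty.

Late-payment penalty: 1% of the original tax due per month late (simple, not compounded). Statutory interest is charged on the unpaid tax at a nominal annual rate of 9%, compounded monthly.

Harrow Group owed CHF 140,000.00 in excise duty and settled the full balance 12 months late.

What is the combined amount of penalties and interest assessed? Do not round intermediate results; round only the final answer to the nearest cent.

CHF 29,932.97

Late-payment penalty = 1% × CHF 140,000.00 × 12 mo = CHF 16,800.00
Interest (9%/yr ÷ 12 = 0.75%/month): CHF 140,000.00 × ((1 + 0.0075)^12 − 1) = CHF 13,132.9657…
Penalties + interest = CHF 16,800.0000 + CHF 13,132.9657… = CHF 29,932.97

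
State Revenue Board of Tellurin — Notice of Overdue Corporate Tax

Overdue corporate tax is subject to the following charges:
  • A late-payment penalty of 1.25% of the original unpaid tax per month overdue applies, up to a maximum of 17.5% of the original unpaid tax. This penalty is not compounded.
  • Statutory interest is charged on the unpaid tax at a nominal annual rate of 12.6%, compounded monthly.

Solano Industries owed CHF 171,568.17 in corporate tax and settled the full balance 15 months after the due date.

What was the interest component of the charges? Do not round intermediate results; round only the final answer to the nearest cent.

Interest (12.6%/yr ÷ 12 = 1.05%/month): CHF 171,568.17 × ((1 + 0.0105)^15 − 1) = CHF 29,101.3846…

CHF 29,101.38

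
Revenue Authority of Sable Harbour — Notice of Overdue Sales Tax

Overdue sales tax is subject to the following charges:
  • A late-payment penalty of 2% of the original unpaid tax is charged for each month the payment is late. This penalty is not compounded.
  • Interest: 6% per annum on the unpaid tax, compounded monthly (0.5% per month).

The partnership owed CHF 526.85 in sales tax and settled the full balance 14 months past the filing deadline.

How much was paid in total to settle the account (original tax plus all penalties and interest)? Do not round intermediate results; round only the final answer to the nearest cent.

Late-payment penalty: 14 × 2% × CHF 526.85 = CHF 147.52…
Interest: CHF 526.85 × ((1 + 0.005)^14 − 1) = CHF 526.85 × 0.0723211… = CHF 38.1024…
Total = CHF 526.85 + CHF 147.5180 + CHF 38.1024… = CHF 712.47

CHF 712.47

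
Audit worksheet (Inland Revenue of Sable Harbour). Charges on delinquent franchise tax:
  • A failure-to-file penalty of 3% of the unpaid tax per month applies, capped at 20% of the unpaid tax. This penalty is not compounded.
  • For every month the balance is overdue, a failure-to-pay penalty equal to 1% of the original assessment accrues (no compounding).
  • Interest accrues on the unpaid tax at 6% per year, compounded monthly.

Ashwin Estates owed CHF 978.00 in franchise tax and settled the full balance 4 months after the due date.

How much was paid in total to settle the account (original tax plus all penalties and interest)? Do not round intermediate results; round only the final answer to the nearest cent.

Failure-to-file: 4 × 3% × CHF 978.00 = CHF 117.36 (under the 20% cap)
Failure-to-pay penalty = 1% × CHF 978.00 × 4 mo = CHF 39.12
Interest (6%/yr ÷ 12 = 0.5%/month): CHF 978.00 × ((1 + 0.005)^4 − 1) = CHF 19.7072…
Total = CHF 978.00 + CHF 156.4800 + CHF 19.7072… = CHF 1,154.19

CHF 1,154.19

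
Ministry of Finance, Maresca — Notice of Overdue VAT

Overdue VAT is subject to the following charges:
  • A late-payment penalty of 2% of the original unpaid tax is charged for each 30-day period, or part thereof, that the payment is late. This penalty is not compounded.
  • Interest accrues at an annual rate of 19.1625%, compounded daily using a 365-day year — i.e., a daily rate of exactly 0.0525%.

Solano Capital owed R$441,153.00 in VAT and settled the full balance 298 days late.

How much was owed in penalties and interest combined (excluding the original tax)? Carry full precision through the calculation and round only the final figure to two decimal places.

Penalty periods: ⌈298/30⌉ = 10; penalty = 10 × 2% × R$441,153.00 = R$88,230.60
Interest: R$441,153.00 × ((1 + 0.000525)^298 − 1) = R$441,153.00 × 0.16930429… = R$74,689.0945…
Penalties + interest = R$88,230.6000 + R$74,689.0945… = R$162,919.69

R$162,919.69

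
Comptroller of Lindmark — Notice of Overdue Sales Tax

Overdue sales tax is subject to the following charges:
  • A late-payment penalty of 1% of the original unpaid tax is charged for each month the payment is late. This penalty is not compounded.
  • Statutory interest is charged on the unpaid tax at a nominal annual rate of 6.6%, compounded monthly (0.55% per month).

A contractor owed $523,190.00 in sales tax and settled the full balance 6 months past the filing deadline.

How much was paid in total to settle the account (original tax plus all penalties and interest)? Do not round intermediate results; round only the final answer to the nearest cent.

Late-payment penalty = 1% × $523,190.00 × 6 mo = $31,391.40
Interest: $523,190.00 × ((1 + 0.0055)^6 − 1) = $523,190.00 × 0.0334571… = $17,504.4156…
Total = $523,190.00 + $31,391.4000 + $17,504.4156… = $572,085.82

$572,085.82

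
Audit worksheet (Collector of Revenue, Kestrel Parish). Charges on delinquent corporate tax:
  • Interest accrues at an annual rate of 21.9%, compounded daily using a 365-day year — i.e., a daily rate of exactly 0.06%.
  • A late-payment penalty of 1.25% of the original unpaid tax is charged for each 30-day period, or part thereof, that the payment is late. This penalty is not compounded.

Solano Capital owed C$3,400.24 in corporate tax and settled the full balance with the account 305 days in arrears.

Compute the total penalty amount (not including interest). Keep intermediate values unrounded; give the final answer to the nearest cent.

Penalty periods: ⌈305/30⌉ = 11; penalty = 11 × 1.25% × C$3,400.24 = C$467.53…

C$467.53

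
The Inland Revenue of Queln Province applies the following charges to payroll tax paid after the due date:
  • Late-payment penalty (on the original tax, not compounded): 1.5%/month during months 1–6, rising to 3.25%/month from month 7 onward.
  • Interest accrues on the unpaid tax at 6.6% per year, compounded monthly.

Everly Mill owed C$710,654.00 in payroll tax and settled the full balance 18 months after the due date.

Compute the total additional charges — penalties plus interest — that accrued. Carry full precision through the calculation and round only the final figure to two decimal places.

C$414,856.25

Penalty, months 1–6: 6 × 1.5% × C$710,654.00 = C$63,958.86
Penalty, months 7–18: 12 × 3.25% × C$710,654.00 = C$277,155.06
Interest (6.6%/yr ÷ 12 = 0.55%/month): C$710,654.00 × ((1 + 0.0055)^18 − 1) = C$73,742.3311…
Penalties + interest = C$341,113.9200 + C$73,742.3311… = C$414,856.25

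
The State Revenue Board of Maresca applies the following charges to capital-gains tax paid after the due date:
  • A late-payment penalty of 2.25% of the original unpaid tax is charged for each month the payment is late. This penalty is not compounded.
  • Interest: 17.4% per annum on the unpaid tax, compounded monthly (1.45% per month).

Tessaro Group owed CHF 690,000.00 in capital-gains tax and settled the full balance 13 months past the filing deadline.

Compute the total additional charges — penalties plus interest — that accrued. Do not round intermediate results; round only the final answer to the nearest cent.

CHF 343,829.66

Late-payment penalty = 2.25% × CHF 690,000.00 × 13 mo = CHF 201,825.00
Interest: CHF 690,000.00 × ((1 + 0.0145)^13 − 1) = CHF 690,000.00 × 0.2058039… = CHF 142,004.6596…
Penalties + interest = CHF 201,825.0000 + CHF 142,004.6596… = CHF 343,829.66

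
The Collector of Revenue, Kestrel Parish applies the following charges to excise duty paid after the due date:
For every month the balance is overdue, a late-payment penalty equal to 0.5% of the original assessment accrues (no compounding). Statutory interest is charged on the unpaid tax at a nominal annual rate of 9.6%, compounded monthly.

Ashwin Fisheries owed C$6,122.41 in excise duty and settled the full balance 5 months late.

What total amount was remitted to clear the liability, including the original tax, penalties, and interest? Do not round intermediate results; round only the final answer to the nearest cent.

C$6,524.32

Late-payment penalty = 0.5% × C$6,122.41 × 5 mo = C$153.06…
Interest (9.6%/yr ÷ 12 = 0.8%/month): C$6,122.41 × ((1 + 0.008)^5 − 1) = C$248.8462…
Total = C$6,122.41 + C$153.0603… + C$248.8462… = C$6,524.32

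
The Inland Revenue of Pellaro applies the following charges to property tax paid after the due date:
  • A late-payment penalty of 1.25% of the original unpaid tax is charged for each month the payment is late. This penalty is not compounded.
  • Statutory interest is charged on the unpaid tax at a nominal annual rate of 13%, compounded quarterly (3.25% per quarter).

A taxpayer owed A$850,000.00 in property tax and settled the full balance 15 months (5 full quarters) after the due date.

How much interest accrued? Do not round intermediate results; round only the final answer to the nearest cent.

A$147,399.69

Interest: A$850,000.00 × ((1 + 0.0325)^5 − 1) = A$850,000.00 × 0.1734114… = A$147,399.6865…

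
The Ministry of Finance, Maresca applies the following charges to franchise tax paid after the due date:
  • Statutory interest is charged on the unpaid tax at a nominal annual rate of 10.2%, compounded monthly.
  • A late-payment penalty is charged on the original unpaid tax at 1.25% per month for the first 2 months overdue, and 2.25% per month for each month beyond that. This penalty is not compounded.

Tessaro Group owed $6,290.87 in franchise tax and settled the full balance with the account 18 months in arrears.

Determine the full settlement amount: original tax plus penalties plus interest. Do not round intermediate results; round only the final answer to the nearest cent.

$9,748.15

Penalty, months 1–2: 2 × 1.25% × $6,290.87 = $157.27…
Penalty, months 3–18: 16 × 2.25% × $6,290.87 = $2,264.71…
Interest (10.2%/yr ÷ 12 = 0.85%/month): $6,290.87 × ((1 + 0.0085)^18 − 1) = $1,035.2994…
Total = $6,290.87 + $2,421.9850… + $1,035.2994… = $9,748.15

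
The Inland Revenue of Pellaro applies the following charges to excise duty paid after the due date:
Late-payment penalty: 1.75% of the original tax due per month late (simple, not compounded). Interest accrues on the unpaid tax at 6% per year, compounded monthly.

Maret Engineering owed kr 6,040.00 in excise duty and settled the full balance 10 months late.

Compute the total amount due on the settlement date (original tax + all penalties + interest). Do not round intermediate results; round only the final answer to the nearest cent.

kr 7,405.89

Late-payment penalty: 10 × 1.75% × kr 6,040.00 = kr 1,057.00
Interest (6%/yr ÷ 12 = 0.5%/month): kr 6,040.00 × ((1 + 0.005)^10 − 1) = kr 308.8864…
Total = kr 6,040.00 + kr 1,057.0000 + kr 308.8864… = kr 7,405.89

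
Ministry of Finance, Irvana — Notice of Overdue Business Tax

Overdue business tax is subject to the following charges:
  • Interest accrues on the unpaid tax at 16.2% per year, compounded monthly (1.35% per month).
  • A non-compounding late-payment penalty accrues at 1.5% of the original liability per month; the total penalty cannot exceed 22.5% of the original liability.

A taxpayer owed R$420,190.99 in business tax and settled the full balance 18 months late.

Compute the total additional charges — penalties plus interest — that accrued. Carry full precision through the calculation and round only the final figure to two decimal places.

R$209,254.07

Penalty (uncapped): 18 × 1.5% × R$420,190.99 = R$113,451.57…; cap = 22.5% × R$420,190.99 = R$94,542.97… → penalty = R$94,542.97…
Interest: R$420,190.99 × ((1 + 0.0135)^18 − 1) = R$420,190.99 × 0.2729975… = R$114,711.0944…
Penalties + interest = R$94,542.9728… + R$114,711.0944… = R$209,254.07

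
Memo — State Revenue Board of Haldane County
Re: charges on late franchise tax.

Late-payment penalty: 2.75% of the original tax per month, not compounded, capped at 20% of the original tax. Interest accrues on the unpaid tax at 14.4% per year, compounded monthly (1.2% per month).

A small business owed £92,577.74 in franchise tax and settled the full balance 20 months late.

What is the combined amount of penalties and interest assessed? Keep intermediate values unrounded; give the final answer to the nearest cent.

Penalty (uncapped): 20 × 2.75% × £92,577.74 = £50,917.76…; cap = 20% × £92,577.74 = £18,515.55… → penalty = £18,515.55…
Interest: £92,577.74 × ((1 + 0.012)^20 − 1) = £92,577.74 × 0.2694344… = £24,943.6243…
Penalties + interest = £18,515.5480 + £24,943.6243… = £43,459.17

£43,459.17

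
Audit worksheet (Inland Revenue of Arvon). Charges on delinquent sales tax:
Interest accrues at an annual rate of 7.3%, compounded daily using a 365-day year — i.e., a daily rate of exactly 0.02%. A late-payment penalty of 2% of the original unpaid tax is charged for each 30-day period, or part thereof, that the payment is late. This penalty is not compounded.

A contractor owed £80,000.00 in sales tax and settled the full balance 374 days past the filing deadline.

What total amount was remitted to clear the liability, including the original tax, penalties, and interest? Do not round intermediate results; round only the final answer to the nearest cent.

Penalty periods: ⌈374/30⌉ = 13; penalty = 13 × 2% × £80,000.00 = £20,800.00
Interest: £80,000.00 × ((1 + 0.0002)^374 − 1) = £80,000.00 × 0.07766054… = £6,212.8429…
Total = £80,000.00 + £20,800.0000 + £6,212.8429… = £107,012.84

£107,012.84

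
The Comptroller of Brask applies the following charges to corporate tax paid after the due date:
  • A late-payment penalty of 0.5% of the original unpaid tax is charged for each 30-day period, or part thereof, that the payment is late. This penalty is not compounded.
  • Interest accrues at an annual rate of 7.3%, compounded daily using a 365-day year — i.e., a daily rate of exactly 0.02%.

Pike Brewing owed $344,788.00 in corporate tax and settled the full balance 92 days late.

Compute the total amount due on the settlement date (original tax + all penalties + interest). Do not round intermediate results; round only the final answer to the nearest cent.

$358,085.94

Penalty periods: ⌈92/30⌉ = 4; penalty = 4 × 0.5% × $344,788.00 = $6,895.76
Interest: $344,788.00 × ((1 + 0.0002)^92 − 1) = $344,788.00 × 0.01856845… = $6,402.1784…
Total = $344,788.00 + $6,895.7600 + $6,402.1784… = $358,085.94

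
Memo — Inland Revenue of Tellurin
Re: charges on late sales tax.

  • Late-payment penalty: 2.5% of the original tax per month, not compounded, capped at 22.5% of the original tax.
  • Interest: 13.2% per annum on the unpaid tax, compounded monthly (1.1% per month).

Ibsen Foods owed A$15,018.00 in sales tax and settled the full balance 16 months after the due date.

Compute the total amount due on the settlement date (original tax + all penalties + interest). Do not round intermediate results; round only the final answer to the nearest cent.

A$21,269.88

Penalty (uncapped): 16 × 2.5% × A$15,018.00 = A$6,007.20; cap = 22.5% × A$15,018.00 = A$3,379.05 → penalty = A$3,379.05
Interest: A$15,018.00 × ((1 + 0.011)^16 − 1) = A$15,018.00 × 0.1912927… = A$2,872.8341…
Total = A$15,018.00 + A$3,379.0500 + A$2,872.8341… = A$21,269.88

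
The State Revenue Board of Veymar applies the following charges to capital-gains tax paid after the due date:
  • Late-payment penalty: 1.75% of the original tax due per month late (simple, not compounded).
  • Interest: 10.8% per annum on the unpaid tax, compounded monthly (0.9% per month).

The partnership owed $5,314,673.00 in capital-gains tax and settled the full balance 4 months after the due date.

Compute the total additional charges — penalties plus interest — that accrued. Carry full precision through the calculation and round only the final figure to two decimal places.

$565,953.80

Late-payment penalty = 1.75% × $5,314,673.00 × 4 mo = $372,027.11
Interest: $5,314,673.00 × ((1 + 0.009)^4 − 1) = $5,314,673.00 × 0.0364889… = $193,926.6915…
Penalties + interest = $372,027.1100 + $193,926.6915… = $565,953.80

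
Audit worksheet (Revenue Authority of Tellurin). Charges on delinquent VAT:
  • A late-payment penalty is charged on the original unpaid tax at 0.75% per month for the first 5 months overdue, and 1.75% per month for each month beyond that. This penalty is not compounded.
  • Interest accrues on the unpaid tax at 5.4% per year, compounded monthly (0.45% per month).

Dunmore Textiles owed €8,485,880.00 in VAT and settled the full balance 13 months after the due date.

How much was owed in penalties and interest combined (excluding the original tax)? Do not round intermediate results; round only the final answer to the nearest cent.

Penalty, months 1–5: 5 × 0.75% × €8,485,880.00 = €318,220.50
Penalty, months 6–13: 8 × 1.75% × €8,485,880.00 = €1,188,023.20
Interest: €8,485,880.00 × ((1 + 0.0045)^13 − 1) = €8,485,880.00 × 0.0601059… = €510,051.0926…
Penalties + interest = €1,506,243.7000 + €510,051.0926… = €2,016,294.79

€2,016,294.79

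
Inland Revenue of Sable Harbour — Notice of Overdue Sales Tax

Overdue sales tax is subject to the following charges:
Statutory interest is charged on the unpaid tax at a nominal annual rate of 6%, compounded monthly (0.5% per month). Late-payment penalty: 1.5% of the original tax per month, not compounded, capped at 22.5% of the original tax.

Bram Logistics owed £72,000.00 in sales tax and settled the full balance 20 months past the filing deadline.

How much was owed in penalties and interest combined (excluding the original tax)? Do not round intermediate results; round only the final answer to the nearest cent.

£23,752.48

Penalty (uncapped): 20 × 1.5% × £72,000.00 = £21,600.00; cap = 22.5% × £72,000.00 = £16,200.00 → penalty = £16,200.00
Interest: £72,000.00 × ((1 + 0.005)^20 − 1) = £72,000.00 × 0.1048956… = £7,552.4816…
Penalties + interest = £16,200.0000 + £7,552.4816… = £23,752.48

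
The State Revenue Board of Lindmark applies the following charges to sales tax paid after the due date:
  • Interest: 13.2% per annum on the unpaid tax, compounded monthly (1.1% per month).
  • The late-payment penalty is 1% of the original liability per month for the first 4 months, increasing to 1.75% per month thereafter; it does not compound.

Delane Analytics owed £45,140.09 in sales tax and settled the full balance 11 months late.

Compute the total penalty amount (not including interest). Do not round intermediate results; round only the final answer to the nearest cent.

£7,335.26

Penalty, months 1–4: 4 × 1% × £45,140.09 = £1,805.60…
Penalty, months 5–11: 7 × 1.75% × £45,140.09 = £5,529.66…
Total penalty = £1,805.60… + £5,529.66… = £7,335.26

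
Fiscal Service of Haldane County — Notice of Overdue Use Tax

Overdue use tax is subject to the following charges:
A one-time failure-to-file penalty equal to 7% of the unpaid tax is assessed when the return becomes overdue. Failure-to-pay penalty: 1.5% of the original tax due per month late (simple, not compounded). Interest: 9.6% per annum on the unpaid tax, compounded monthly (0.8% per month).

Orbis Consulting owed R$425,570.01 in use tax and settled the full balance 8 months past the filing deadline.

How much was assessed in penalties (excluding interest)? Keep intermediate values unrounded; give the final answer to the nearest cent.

R$80,858.30

Failure-to-file penalty: 7% × R$425,570.01 = R$29,789.90…
Failure-to-pay penalty = 1.5% × R$425,570.01 × 8 mo = R$51,068.40…
Total penalty = R$29,789.90… + R$51,068.40… = R$80,858.30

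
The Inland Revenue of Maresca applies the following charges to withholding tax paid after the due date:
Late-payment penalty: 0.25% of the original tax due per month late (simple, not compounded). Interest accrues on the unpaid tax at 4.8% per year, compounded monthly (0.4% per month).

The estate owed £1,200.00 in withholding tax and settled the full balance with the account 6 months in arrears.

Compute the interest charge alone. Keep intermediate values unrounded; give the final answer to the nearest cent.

£29.09

Interest: £1,200.00 × ((1 + 0.004)^6 − 1) = £1,200.00 × 0.0242413… = £29.0895…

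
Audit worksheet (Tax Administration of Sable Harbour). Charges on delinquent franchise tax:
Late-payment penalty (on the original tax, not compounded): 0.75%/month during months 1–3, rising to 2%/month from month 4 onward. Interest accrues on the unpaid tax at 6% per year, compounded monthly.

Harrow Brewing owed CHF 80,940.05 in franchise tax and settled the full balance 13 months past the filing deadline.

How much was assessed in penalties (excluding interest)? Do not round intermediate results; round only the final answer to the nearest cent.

Penalty, months 1–3: 3 × 0.75% × CHF 80,940.05 = CHF 1,821.15…
Penalty, months 4–13: 10 × 2% × CHF 80,940.05 = CHF 16,188.01
Total penalty = CHF 1,821.15… + CHF 16,188.01 = CHF 18,009.16

CHF 18,009.16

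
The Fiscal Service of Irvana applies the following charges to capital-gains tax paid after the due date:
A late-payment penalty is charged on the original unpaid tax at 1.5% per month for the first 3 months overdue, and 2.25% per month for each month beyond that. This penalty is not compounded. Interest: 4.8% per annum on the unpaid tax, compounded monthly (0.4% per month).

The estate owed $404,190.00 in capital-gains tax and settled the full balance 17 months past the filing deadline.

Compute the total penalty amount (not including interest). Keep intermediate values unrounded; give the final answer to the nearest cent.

Penalty, months 1–3: 3 × 1.5% × $404,190.00 = $18,188.55
Penalty, months 4–17: 14 × 2.25% × $404,190.00 = $127,319.85
Total penalty = $18,188.55 + $127,319.85 = $145,508.40

$145,508.40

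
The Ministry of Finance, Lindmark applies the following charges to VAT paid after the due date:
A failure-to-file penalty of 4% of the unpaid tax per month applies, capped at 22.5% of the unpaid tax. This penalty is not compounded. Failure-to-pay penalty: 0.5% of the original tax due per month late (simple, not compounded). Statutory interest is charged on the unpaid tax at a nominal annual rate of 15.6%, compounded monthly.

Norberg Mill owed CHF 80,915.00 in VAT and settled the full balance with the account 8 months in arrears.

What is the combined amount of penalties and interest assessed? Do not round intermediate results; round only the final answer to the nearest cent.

Failure-to-file: 8 × 4% × CHF 80,915.00 = CHF 25,892.80, capped at 22.5% × CHF 80,915.00 = CHF 18,205.88…
Failure-to-pay penalty: 8 × 0.5% × CHF 80,915.00 = CHF 3,236.60
Interest (15.6%/yr ÷ 12 = 1.3%/month): CHF 80,915.00 × ((1 + 0.013)^8 − 1) = CHF 8,808.1684…
Penalties + interest = CHF 21,442.4750 + CHF 8,808.1684… = CHF 30,250.64

CHF 30,250.64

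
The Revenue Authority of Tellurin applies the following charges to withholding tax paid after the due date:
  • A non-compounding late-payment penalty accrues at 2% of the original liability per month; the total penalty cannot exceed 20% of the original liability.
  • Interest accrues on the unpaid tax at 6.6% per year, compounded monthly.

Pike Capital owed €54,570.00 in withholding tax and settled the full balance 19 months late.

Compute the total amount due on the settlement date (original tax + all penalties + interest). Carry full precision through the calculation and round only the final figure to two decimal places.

€71,477.84

Penalty (uncapped): 19 × 2% × €54,570.00 = €20,736.60; cap = 20% × €54,570.00 = €10,914.00 → penalty = €10,914.00
Interest (6.6%/yr ÷ 12 = 0.55%/month): €54,570.00 × ((1 + 0.0055)^19 − 1) = €5,993.8364…
Total = €54,570.00 + €10,914.0000 + €5,993.8364… = €71,477.84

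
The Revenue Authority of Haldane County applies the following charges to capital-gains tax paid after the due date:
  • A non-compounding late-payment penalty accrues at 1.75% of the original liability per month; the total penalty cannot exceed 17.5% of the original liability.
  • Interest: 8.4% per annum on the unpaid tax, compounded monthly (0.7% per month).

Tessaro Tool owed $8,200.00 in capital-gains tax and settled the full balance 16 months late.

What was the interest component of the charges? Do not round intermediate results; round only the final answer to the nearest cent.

$968.23

Interest: $8,200.00 × ((1 + 0.007)^16 − 1) = $8,200.00 × 0.1180765… = $968.2275…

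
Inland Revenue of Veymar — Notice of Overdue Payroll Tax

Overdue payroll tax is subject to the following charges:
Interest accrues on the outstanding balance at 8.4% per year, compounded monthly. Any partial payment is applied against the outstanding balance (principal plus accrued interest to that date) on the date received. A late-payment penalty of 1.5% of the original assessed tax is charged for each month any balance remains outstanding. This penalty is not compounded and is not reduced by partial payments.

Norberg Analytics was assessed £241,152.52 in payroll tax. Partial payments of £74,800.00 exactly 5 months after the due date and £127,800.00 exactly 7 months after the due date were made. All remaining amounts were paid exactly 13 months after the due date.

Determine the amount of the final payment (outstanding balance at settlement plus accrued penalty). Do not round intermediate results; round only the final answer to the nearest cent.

Monthly rate = 8.4% ÷ 12 = 0.7%
Balance at month 5: £241,152.5200 × (1 + 0.007)^5 = £249,711.8530…
After £74,800.00 payment: £249,711.8530… − £74,800.00 = £174,911.8530…
Balance at month 7: £174,911.8530… × (1 + 0.007)^2 = £177,369.1896…
After £127,800.00 payment: £177,369.1896… − £127,800.00 = £49,569.1896…
Balance at month 13: £49,569.1896… × (1 + 0.007)^6 = £51,687.8708…
Penalty: 13 × 1.5% × £241,152.52 = £47,024.74…
Final settlement = outstanding balance + penalty = £51,687.8708… + £47,024.74… = £98,712.61

£98,712.61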